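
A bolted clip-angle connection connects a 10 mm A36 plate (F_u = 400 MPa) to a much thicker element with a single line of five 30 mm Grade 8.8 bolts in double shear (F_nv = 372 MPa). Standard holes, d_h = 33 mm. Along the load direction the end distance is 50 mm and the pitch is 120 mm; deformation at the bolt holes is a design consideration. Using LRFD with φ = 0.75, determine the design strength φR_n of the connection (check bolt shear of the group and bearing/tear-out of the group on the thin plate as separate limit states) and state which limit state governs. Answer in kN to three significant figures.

Bolt shear: A_b = π·30²/4 = 706.9 mm²; R_n = 372 × 706.9 × 5 × 2 / 1000 = 2630 kN → 0.75 × 2630 = 1970 kN.
Bearing (1.2 l_c t F_u ≤ 2.4 d t F_u): upper limit = 2.4·30·10·400 / 1000 = 288 kN.
  Edge l_c = 50 − 33/2 = 33.5 → r_n = 160.8 kN; interior l_c = 120 − 33 = 87 → r_n = 288 kN.
  R_n,bearing = 1·160.8 + 4·288 = 1313 kN → 0.75 × 1313 = 985 kN.
Bearing governs: 985 kN.

985 kN (bearing governs)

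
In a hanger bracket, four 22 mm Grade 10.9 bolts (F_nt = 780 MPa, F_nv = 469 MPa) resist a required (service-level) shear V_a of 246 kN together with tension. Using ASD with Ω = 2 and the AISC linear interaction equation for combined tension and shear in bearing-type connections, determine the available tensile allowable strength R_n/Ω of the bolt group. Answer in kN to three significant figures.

362 kN

A_b = π·22²/4 = 380.1 mm²; f_rv = 246 × 1000 / (4 × 380.1) = 161.8 MPa.
F'_nt = 1.3 F_nt − (Ω F_nt / F_nv) f_rv = 1.3·780 − (2·780/469)·161.8 = 475.9 MPa, capped at F_nt → F'_nt = 475.9 MPa.
R_n = F'_nt · A_b · n = 475.9 × 380.1 × 4 / 1000 = 723.6 kN.
Allowable strength R_n/Ω = 723.6 / 2 = 362 kN.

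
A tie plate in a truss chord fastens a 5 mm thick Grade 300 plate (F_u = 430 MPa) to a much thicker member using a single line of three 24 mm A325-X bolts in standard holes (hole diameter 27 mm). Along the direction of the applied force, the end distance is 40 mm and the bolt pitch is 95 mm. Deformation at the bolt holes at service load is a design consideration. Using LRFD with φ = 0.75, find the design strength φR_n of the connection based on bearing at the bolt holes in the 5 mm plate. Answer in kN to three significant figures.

Per bolt r_n = 1.2 l_c t F_u ≤ 2.4 d t F_u; upper limit = 2.4 × 24 × 5 × 430 / 1000 = 123.8 kN.
Edge bolt: l_c = 40 − 27/2 = 26.5 mm → 1.2 × 26.5 × 5 × 430 / 1000 = 68.37 → r_n = 68.37 kN.
Interior bolts: l_c = 95 − 27 = 68 mm → 1.2 × 68 × 5 × 430 / 1000 = 175.4 → r_n = 123.8 kN.
R_n = 1 × 68.37 + 2 × 123.8 = 316.1 kN.
Design strength φR_n = 0.75 × 316.1 = 237 kN.

237 kN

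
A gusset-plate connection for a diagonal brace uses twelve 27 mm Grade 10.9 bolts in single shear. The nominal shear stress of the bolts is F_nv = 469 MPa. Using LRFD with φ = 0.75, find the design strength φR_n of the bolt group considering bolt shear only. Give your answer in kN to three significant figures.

A_b = π × 27² / 4 = 572.6 mm².
R_n = F_nv · A_b · n · n_s = 469 × 572.6 × 12 × 1 / 1000 = 3222 kN.
Design strength φR_n = 0.75 × 3222 = 2420 kN.

2420 kN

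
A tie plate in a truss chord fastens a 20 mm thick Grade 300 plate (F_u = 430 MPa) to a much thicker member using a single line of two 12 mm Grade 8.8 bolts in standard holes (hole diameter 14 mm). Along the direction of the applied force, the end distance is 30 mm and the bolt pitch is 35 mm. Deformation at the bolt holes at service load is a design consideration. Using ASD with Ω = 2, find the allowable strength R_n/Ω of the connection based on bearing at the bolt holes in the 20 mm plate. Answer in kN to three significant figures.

Per bolt r_n = 1.2 l_c t F_u ≤ 2.4 d t F_u; upper limit = 2.4 × 12 × 20 × 430 / 1000 = 247.7 kN.
Edge bolt: l_c = 30 − 14/2 = 23 mm → 1.2 × 23 × 20 × 430 / 1000 = 237.4 → r_n = 237.4 kN.
Interior bolts: l_c = 35 − 14 = 21 mm → 1.2 × 21 × 20 × 430 / 1000 = 216.7 → r_n = 216.7 kN.
R_n = 1 × 237.4 + 1 × 216.7 = 454.1 kN.
Allowable strength R_n/Ω = 454.1 / 2 = 227 kN.

227 kN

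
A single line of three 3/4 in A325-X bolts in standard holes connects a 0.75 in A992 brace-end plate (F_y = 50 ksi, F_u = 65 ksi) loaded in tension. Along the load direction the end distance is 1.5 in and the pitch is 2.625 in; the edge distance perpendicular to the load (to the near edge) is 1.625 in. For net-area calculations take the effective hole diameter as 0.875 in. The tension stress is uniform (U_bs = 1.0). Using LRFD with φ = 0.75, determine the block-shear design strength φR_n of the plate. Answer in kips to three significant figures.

Shear plane L_v = 1.5 + 2·2.625 = 6.75 in; A_gv = 6.75 × 0.75 = 5.062 in².
A_nv = (6.75 − 2.5·0.875) × 0.75 = 3.422 in².
A_nt = (1.625 − 0.5·0.875) × 0.75 = 0.8906 in².
0.6 F_u A_nv = 133.5 kips; 0.6 F_y A_gv = 151.9 kips → shear rupture governs the shear term.
R_n = 133.5 + 1.0 × 65 × 0.8906 = 191.3 kips.
Design strength φR_n = 0.75 × 191.3 = 144 kips.

144 kips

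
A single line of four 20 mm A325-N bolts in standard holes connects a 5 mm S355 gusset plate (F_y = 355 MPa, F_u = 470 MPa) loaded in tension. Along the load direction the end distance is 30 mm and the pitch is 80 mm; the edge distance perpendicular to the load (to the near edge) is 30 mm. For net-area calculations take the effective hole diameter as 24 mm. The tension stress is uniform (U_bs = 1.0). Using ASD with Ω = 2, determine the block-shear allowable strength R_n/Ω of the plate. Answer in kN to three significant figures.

152 kN

Shear plane L_v = 30 + 3·80 = 270 mm; A_gv = 270 × 5 = 1350 mm².
A_nv = (270 − 3.5·24) × 5 = 930 mm².
A_nt = (30 − 0.5·24) × 5 = 90 mm².
0.6 F_u A_nv = 262.3 kN; 0.6 F_y A_gv = 287.6 kN → shear rupture governs the shear term.
R_n = 262.3 + 1.0 × 470 × 90 / 1000 = 304.6 kN.
Allowable strength R_n/Ω = 304.6 / 2 = 152 kN.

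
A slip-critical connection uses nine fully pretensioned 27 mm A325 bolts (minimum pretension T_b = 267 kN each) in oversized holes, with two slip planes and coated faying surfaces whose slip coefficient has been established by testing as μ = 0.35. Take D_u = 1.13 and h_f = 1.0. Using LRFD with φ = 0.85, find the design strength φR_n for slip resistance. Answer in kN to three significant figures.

R_n = μ · D_u · h_f · T_b · n_s · n_b = 0.35 × 1.13 × 1.0 × 267 × 2 × 9 = 1901 kN.
Design strength φR_n = 0.85 × 1901 = 1620 kN.

1620 kN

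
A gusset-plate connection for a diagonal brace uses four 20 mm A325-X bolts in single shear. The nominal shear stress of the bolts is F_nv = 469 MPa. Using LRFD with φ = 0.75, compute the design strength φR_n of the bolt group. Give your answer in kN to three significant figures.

442 kN

A_b = π × 20² / 4 = 314.2 mm².
R_n = F_nv · A_b · n · n_s = 469 × 314.2 × 4 × 1 / 1000 = 589.4 kN.
Design strength φR_n = 0.75 × 589.4 = 442 kN.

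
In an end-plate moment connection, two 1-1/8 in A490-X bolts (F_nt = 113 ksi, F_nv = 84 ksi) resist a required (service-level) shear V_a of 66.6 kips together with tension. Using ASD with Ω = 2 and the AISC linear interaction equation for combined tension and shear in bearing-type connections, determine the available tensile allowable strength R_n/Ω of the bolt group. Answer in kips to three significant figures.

A_b = π·1.125²/4 = 0.994 in²; f_rv = 66.6 / (2 × 0.994) = 33.5 ksi.
F'_nt = 1.3 F_nt − (Ω F_nt / F_nv) f_rv = 1.3·113 − (2·113/84)·33.5 = 56.77 ksi, capped at F_nt → F'_nt = 56.77 ksi.
R_n = F'_nt · A_b · n = 56.77 × 0.994 × 2 = 112.9 kips.
Allowable strength R_n/Ω = 112.9 / 2 = 56.4 kips.

56.4 kips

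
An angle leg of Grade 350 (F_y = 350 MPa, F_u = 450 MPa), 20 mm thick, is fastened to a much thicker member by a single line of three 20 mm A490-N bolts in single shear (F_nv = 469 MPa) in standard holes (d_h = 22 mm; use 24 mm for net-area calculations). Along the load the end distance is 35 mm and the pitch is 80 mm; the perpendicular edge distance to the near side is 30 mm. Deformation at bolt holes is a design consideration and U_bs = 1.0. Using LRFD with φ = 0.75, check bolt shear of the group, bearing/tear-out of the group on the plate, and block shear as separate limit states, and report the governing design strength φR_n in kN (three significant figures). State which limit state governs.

Bolt shear: A_b = π·20²/4 = 314.2 mm²; R_n = 469 × 314.2 × 3 × 1 / 1000 = 442 kN → 0.75 × 442 = 332 kN.
Bearing: edge l_c = 24, r_n = 259.2 kN; interior l_c = 58, r_n = 432 kN; R_n = 259.2 + 2·432 = 1123 kN → 842 kN.
Block shear: A_gv = 3900, A_nv = 2700, A_nt = 360 mm²; R_n = min(0.6F_uA_nv, 0.6F_yA_gv) + U_bs·F_u·A_nt = 891 kN → 668 kN.
Bolt shear governs: 332 kN.

332 kN (bolt shear governs)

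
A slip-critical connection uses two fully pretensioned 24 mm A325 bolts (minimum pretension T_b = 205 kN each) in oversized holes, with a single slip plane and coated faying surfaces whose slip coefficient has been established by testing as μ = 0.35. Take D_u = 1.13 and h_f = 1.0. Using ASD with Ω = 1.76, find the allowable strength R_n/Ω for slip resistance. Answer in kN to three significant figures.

92.1 kN

R_n = μ · D_u · h_f · T_b · n_s · n_b = 0.35 × 1.13 × 1.0 × 205 × 1 × 2 = 162.2 kN.
Allowable strength R_n/Ω = 162.2 / 1.76 = 92.1 kN.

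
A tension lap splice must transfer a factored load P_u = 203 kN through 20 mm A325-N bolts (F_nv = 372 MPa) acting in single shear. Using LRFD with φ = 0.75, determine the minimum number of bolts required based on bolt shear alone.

3 bolts

A_b = π·20²/4 = 314.2 mm².
Per-bolt design strength φR_n = 0.75 × 372 × 314.2 × 1 / 1000 = 87.65 kN.
n ≥ 203 / 87.65 = 2.316 → use 3 bolts.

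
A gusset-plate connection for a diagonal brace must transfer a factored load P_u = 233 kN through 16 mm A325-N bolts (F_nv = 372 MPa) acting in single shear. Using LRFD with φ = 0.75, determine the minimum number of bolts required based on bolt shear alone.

5 bolts

A_b = π·16²/4 = 201.1 mm².
Per-bolt design strength φR_n = 0.75 × 372 × 201.1 × 1 / 1000 = 56.1 kN.
n ≥ 233 / 56.1 = 4.154 → use 5 bolts.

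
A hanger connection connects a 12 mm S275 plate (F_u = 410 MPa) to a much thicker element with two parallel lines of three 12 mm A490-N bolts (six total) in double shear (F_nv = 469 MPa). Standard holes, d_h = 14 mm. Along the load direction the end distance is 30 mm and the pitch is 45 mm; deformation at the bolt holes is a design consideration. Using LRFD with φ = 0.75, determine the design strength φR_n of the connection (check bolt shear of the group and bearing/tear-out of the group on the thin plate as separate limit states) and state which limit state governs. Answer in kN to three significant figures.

Bolt shear: A_b = π·12²/4 = 113.1 mm²; R_n = 469 × 113.1 × 6 × 2 / 1000 = 636.5 kN → 0.75 × 636.5 = 477 kN.
Bearing (1.2 l_c t F_u ≤ 2.4 d t F_u): upper limit = 2.4·12·12·410 / 1000 = 141.7 kN.
  Edge l_c = 30 − 14/2 = 23 → r_n = 135.8 kN; interior l_c = 45 − 14 = 31 → r_n = 141.7 kN.
  R_n,bearing = 2·135.8 + 4·141.7 = 838.4 kN → 0.75 × 838.4 = 629 kN.
Bolt shear governs: 477 kN.

477 kN (bolt shear governs)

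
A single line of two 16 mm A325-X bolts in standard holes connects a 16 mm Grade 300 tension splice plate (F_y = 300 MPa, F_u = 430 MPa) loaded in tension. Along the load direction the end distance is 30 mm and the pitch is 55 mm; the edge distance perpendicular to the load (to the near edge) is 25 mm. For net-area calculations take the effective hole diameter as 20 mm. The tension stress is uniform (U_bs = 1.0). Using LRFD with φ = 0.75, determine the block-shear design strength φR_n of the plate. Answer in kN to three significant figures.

248 kN

Shear plane L_v = 30 + 1·55 = 85 mm; A_gv = 85 × 16 = 1360 mm².
A_nv = (85 − 1.5·20) × 16 = 880 mm².
A_nt = (25 − 0.5·20) × 16 = 240 mm².
0.6 F_u A_nv = 227 kN; 0.6 F_y A_gv = 244.8 kN → shear rupture governs the shear term.
R_n = 227 + 1.0 × 430 × 240 / 1000 = 330.2 kN.
Design strength φR_n = 0.75 × 330.2 = 248 kN.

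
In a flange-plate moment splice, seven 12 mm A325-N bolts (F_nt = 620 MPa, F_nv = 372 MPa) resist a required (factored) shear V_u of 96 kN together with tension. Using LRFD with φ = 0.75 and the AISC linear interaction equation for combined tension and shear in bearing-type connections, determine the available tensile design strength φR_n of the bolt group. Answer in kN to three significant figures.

A_b = π·12²/4 = 113.1 mm²; f_rv = 96 × 1000 / (7 × 113.1) = 121.3 MPa.
F'_nt = 1.3 F_nt − (F_nt / φF_nv) f_rv = 1.3·620 − (620/(0.75·372))·121.3 = 536.5 MPa, capped at F_nt → F'_nt = 536.5 MPa.
R_n = F'_nt · A_b · n = 536.5 × 113.1 × 7 / 1000 = 424.8 kN.
Design strength φR_n = 0.75 × 424.8 = 319 kN.

319 kN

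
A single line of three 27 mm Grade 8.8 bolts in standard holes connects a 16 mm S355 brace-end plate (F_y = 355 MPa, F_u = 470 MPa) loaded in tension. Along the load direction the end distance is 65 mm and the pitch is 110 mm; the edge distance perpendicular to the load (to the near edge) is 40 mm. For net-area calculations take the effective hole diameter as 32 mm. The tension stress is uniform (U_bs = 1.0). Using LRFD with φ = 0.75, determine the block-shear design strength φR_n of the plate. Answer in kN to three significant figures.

Shear plane L_v = 65 + 2·110 = 285 mm; A_gv = 285 × 16 = 4560 mm².
A_nv = (285 − 2.5·32) × 16 = 3280 mm².
A_nt = (40 − 0.5·32) × 16 = 384 mm².
0.6 F_u A_nv = 925 kN; 0.6 F_y A_gv = 971.3 kN → shear rupture governs the shear term.
R_n = 925 + 1.0 × 470 × 384 / 1000 = 1105 kN.
Design strength φR_n = 0.75 × 1105 = 829 kN.

829 kN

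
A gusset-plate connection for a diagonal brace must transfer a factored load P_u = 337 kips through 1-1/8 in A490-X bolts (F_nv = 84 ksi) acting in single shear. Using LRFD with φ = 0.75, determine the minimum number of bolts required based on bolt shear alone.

A_b = π·1.125²/4 = 0.994 in².
Per-bolt design strength φR_n = 0.75 × 84 × 0.994 × 1 = 62.62 kips.
n ≥ 337 / 62.62 = 5.381 → use 6 bolts.

6 bolts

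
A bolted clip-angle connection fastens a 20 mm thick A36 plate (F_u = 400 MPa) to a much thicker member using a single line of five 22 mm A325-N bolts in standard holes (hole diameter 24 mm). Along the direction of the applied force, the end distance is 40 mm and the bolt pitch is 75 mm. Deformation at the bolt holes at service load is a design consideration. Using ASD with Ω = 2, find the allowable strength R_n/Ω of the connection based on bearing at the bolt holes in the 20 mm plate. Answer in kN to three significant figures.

Per bolt r_n = 1.2 l_c t F_u ≤ 2.4 d t F_u; upper limit = 2.4 × 22 × 20 × 400 / 1000 = 422.4 kN.
Edge bolt: l_c = 40 − 24/2 = 28 mm → 1.2 × 28 × 20 × 400 / 1000 = 268.8 → r_n = 268.8 kN.
Interior bolts: l_c = 75 − 24 = 51 mm → 1.2 × 51 × 20 × 400 / 1000 = 489.6 → r_n = 422.4 kN.
R_n = 1 × 268.8 + 4 × 422.4 = 1958 kN.
Allowable strength R_n/Ω = 1958 / 2 = 979 kN.

979 kN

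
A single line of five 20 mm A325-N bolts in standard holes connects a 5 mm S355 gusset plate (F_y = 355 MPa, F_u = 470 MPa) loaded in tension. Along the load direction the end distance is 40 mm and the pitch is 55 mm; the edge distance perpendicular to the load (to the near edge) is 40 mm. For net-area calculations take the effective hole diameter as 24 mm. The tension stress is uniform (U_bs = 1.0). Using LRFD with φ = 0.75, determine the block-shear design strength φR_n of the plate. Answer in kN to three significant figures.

Shear plane L_v = 40 + 4·55 = 260 mm; A_gv = 260 × 5 = 1300 mm².
A_nv = (260 − 4.5·24) × 5 = 760 mm².
A_nt = (40 − 0.5·24) × 5 = 140 mm².
0.6 F_u A_nv = 214.3 kN; 0.6 F_y A_gv = 276.9 kN → shear rupture governs the shear term.
R_n = 214.3 + 1.0 × 470 × 140 / 1000 = 280.1 kN.
Design strength φR_n = 0.75 × 280.1 = 210 kN.

210 kN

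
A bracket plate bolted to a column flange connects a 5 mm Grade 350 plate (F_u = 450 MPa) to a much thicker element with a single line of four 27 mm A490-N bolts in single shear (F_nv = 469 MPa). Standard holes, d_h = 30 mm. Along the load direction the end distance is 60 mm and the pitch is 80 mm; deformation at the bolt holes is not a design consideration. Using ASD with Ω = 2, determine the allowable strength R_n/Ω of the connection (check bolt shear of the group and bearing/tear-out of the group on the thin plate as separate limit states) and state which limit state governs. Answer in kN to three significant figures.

329 kN (bearing governs)

Bolt shear: A_b = π·27²/4 = 572.6 mm²; R_n = 469 × 572.6 × 4 × 1 / 1000 = 1074 kN → 1074 / 2 = 537 kN.
Bearing (1.5 l_c t F_u ≤ 3.0 d t F_u): upper limit = 3.0·27·5·450 / 1000 = 182.2 kN.
  Edge l_c = 60 − 30/2 = 45 → r_n = 151.9 kN; interior l_c = 80 − 30 = 50 → r_n = 168.8 kN.
  R_n,bearing = 1·151.9 + 3·168.8 = 658.1 kN → 658.1 / 2 = 329 kN.
Bearing governs: 329 kN.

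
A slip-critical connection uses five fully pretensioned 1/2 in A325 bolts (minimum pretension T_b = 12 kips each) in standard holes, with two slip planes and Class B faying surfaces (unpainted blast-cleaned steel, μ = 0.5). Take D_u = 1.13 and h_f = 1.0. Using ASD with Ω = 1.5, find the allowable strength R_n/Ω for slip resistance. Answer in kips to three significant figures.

R_n = μ · D_u · h_f · T_b · n_s · n_b = 0.5 × 1.13 × 1.0 × 12 × 2 × 5 = 67.8 kips.
Allowable strength R_n/Ω = 67.8 / 1.5 = 45.2 kips.

45.2 kips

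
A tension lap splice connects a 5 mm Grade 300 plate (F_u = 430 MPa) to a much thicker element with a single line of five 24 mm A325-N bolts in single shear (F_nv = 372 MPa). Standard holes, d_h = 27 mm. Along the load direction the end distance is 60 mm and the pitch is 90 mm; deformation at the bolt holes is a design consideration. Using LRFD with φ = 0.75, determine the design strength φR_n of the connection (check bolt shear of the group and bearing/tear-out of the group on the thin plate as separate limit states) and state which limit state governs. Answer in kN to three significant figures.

Bolt shear: A_b = π·24²/4 = 452.4 mm²; R_n = 372 × 452.4 × 5 × 1 / 1000 = 841.4 kN → 0.75 × 841.4 = 631 kN.
Bearing (1.2 l_c t F_u ≤ 2.4 d t F_u): upper limit = 2.4·24·5·430 / 1000 = 123.8 kN.
  Edge l_c = 60 − 27/2 = 46.5 → r_n = 120 kN; interior l_c = 90 − 27 = 63 → r_n = 123.8 kN.
  R_n,bearing = 1·120 + 4·123.8 = 615.3 kN → 0.75 × 615.3 = 461 kN.
Bearing governs: 461 kN.

461 kN (bearing governs)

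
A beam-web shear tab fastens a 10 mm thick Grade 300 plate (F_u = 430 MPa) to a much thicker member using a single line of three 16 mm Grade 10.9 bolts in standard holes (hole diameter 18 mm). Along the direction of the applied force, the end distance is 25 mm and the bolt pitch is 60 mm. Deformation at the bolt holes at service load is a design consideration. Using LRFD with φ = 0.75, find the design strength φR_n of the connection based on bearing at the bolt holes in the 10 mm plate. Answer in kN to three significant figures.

Per bolt r_n = 1.2 l_c t F_u ≤ 2.4 d t F_u; upper limit = 2.4 × 16 × 10 × 430 / 1000 = 165.1 kN.
Edge bolt: l_c = 25 − 18/2 = 16 mm → 1.2 × 16 × 10 × 430 / 1000 = 82.56 → r_n = 82.56 kN.
Interior bolts: l_c = 60 − 18 = 42 mm → 1.2 × 42 × 10 × 430 / 1000 = 216.7 → r_n = 165.1 kN.
R_n = 1 × 82.56 + 2 × 165.1 = 412.8 kN.
Design strength φR_n = 0.75 × 412.8 = 310 kN.

310 kN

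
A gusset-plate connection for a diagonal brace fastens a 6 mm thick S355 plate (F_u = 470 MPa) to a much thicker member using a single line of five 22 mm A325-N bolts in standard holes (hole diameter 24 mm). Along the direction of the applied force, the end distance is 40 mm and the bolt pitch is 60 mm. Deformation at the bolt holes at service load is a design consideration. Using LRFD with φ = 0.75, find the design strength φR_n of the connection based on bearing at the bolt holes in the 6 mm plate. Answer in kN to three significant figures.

Per bolt r_n = 1.2 l_c t F_u ≤ 2.4 d t F_u; upper limit = 2.4 × 22 × 6 × 470 / 1000 = 148.9 kN.
Edge bolt: l_c = 40 − 24/2 = 28 mm → 1.2 × 28 × 6 × 470 / 1000 = 94.75 → r_n = 94.75 kN.
Interior bolts: l_c = 60 − 24 = 36 mm → 1.2 × 36 × 6 × 470 / 1000 = 121.8 → r_n = 121.8 kN.
R_n = 1 × 94.75 + 4 × 121.8 = 582 kN.
Design strength φR_n = 0.75 × 582 = 437 kN.

437 kN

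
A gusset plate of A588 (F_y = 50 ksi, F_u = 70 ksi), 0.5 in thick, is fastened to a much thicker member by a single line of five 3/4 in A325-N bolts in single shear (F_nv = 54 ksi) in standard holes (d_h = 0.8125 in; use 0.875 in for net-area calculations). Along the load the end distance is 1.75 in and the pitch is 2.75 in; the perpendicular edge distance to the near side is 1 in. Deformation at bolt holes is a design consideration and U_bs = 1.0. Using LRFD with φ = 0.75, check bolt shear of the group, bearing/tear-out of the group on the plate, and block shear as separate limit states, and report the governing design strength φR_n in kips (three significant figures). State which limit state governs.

89.5 kips (bolt shear governs)

Bolt shear: A_b = π·0.75²/4 = 0.4418 in²; R_n = 54 × 0.4418 × 5 × 1 = 119.3 kips → 0.75 × 119.3 = 89.5 kips.
Bearing: edge l_c = 1.344, r_n = 56.44 kips; interior l_c = 1.938, r_n = 63 kips; R_n = 56.44 + 4·63 = 308.4 kips → 231 kips.
Block shear: A_gv = 6.375, A_nv = 4.406, A_nt = 0.2812 in²; R_n = min(0.6F_uA_nv, 0.6F_yA_gv) + U_bs·F_u·A_nt = 204.8 kips → 154 kips.
Bolt shear governs: 89.5 kips.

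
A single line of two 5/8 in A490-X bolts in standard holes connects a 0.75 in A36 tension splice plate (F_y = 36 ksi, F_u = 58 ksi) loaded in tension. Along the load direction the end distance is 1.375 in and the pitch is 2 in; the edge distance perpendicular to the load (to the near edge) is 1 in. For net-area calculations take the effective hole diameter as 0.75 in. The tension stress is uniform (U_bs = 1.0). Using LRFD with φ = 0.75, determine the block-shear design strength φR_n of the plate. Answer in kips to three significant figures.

Shear plane L_v = 1.375 + 1·2 = 3.375 in; A_gv = 3.375 × 0.75 = 2.531 in².
A_nv = (3.375 − 1.5·0.75) × 0.75 = 1.688 in².
A_nt = (1 − 0.5·0.75) × 0.75 = 0.4688 in².
0.6 F_u A_nv = 58.72 kips; 0.6 F_y A_gv = 54.67 kips → shear yielding governs the shear term.
R_n = 54.67 + 1.0 × 58 × 0.4688 = 81.86 kips.
Design strength φR_n = 0.75 × 81.86 = 61.4 kips.

61.4 kips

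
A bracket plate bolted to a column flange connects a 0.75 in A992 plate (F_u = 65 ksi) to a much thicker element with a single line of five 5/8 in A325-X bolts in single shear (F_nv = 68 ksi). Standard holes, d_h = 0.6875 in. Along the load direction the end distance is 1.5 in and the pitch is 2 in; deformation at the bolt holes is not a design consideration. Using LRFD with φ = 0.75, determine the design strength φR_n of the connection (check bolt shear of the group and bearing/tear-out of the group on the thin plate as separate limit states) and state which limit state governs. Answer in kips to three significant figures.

78.2 kips (bolt shear governs)

Bolt shear: A_b = π·0.625²/4 = 0.3068 in²; R_n = 68 × 0.3068 × 5 × 1 = 104.3 kips → 0.75 × 104.3 = 78.2 kips.
Bearing (1.5 l_c t F_u ≤ 3.0 d t F_u): upper limit = 3.0·0.625·0.75·65 = 91.41 kips.
  Edge l_c = 1.5 − 0.6875/2 = 1.156 → r_n = 84.55 kips; interior l_c = 2 − 0.6875 = 1.312 → r_n = 91.41 kips.
  R_n,bearing = 1·84.55 + 4·91.41 = 450.2 kips → 0.75 × 450.2 = 338 kips.
Bolt shear governs: 78.2 kips.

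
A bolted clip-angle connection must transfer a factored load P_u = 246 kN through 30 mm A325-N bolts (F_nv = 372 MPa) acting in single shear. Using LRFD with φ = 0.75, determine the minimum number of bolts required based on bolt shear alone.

2 bolts

A_b = π·30²/4 = 706.9 mm².
Per-bolt design strength φR_n = 0.75 × 372 × 706.9 × 1 / 1000 = 197.2 kN.
n ≥ 246 / 197.2 = 1.247 → use 2 bolts.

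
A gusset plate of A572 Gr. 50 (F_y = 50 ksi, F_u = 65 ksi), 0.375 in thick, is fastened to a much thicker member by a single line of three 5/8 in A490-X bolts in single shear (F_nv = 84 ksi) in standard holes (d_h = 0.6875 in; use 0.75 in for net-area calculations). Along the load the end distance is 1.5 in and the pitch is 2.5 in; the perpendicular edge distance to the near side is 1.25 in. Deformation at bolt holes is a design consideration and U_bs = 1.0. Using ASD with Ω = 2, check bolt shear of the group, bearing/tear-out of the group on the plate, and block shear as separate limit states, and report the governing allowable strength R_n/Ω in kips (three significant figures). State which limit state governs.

Bolt shear: A_b = π·0.625²/4 = 0.3068 in²; R_n = 84 × 0.3068 × 3 × 1 = 77.31 kips → 77.31 / 2 = 38.7 kips.
Bearing: edge l_c = 1.156, r_n = 33.82 kips; interior l_c = 1.812, r_n = 36.56 kips; R_n = 33.82 + 2·36.56 = 106.9 kips → 53.5 kips.
Block shear: A_gv = 2.438, A_nv = 1.734, A_nt = 0.3281 in²; R_n = min(0.6F_uA_nv, 0.6F_yA_gv) + U_bs·F_u·A_nt = 88.97 kips → 44.5 kips.
Bolt shear governs: 38.7 kips.

38.7 kips (bolt shear governs)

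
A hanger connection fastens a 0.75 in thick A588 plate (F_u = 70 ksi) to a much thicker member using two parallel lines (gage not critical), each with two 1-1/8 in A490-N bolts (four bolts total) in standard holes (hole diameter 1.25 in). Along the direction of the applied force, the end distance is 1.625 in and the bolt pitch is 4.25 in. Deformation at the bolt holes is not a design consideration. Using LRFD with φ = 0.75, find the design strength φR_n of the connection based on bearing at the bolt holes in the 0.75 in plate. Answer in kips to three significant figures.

384 kips

Per bolt r_n = 1.5 l_c t F_u ≤ 3.0 d t F_u; upper limit = 3.0 × 1.125 × 0.75 × 70 = 177.2 kips.
Edge bolt: l_c = 1.625 − 1.25/2 = 1 in → 1.5 × 1 × 0.75 × 70 = 78.75 → r_n = 78.75 kips.
Interior bolts: l_c = 4.25 − 1.25 = 3 in → 1.5 × 3 × 0.75 × 70 = 236.2 → r_n = 177.2 kips.
R_n = 2 × 78.75 + 2 × 177.2 = 511.9 kips.
Design strength φR_n = 0.75 × 511.9 = 384 kips.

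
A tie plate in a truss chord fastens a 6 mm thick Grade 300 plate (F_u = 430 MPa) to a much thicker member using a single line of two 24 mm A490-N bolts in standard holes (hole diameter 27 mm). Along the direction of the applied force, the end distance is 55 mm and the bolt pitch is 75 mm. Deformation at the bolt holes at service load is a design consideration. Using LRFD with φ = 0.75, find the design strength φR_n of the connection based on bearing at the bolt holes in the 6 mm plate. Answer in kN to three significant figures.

208 kN

Per bolt r_n = 1.2 l_c t F_u ≤ 2.4 d t F_u; upper limit = 2.4 × 24 × 6 × 430 / 1000 = 148.6 kN.
Edge bolt: l_c = 55 − 27/2 = 41.5 mm → 1.2 × 41.5 × 6 × 430 / 1000 = 128.5 → r_n = 128.5 kN.
Interior bolts: l_c = 75 − 27 = 48 mm → 1.2 × 48 × 6 × 430 / 1000 = 148.6 → r_n = 148.6 kN.
R_n = 1 × 128.5 + 1 × 148.6 = 277.1 kN.
Design strength φR_n = 0.75 × 277.1 = 208 kN.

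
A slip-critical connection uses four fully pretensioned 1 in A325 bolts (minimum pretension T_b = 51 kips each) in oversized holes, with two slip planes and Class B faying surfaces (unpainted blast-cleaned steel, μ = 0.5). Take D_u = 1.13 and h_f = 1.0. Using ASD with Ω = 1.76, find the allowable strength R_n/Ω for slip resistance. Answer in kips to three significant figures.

131 kips

R_n = μ · D_u · h_f · T_b · n_s · n_b = 0.5 × 1.13 × 1.0 × 51 × 2 × 4 = 230.5 kips.
Allowable strength R_n/Ω = 230.5 / 1.76 = 131 kips.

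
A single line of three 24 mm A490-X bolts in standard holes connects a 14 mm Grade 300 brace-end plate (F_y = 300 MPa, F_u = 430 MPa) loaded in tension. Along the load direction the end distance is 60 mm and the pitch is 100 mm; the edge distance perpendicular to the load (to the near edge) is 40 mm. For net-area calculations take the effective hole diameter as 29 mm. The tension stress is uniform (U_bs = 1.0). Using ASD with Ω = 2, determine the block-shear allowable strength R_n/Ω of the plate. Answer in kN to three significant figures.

404 kN

Shear plane L_v = 60 + 2·100 = 260 mm; A_gv = 260 × 14 = 3640 mm².
A_nv = (260 − 2.5·29) × 14 = 2625 mm².
A_nt = (40 − 0.5·29) × 14 = 357 mm².
0.6 F_u A_nv = 677.2 kN; 0.6 F_y A_gv = 655.2 kN → shear yielding governs the shear term.
R_n = 655.2 + 1.0 × 430 × 357 / 1000 = 808.7 kN.
Allowable strength R_n/Ω = 808.7 / 2 = 404 kN.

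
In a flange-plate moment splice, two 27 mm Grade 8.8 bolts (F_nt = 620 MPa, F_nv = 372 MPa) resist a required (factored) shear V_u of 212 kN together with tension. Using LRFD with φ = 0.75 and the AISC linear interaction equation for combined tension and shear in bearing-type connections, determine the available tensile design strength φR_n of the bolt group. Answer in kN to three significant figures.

A_b = π·27²/4 = 572.6 mm²; f_rv = 212 × 1000 / (2 × 572.6) = 185.1 MPa.
F'_nt = 1.3 F_nt − (F_nt / φF_nv) f_rv = 1.3·620 − (620/(0.75·372))·185.1 = 394.6 MPa, capped at F_nt → F'_nt = 394.6 MPa.
R_n = F'_nt · A_b · n = 394.6 × 572.6 × 2 / 1000 = 451.8 kN.
Design strength φR_n = 0.75 × 451.8 = 339 kN.

339 kN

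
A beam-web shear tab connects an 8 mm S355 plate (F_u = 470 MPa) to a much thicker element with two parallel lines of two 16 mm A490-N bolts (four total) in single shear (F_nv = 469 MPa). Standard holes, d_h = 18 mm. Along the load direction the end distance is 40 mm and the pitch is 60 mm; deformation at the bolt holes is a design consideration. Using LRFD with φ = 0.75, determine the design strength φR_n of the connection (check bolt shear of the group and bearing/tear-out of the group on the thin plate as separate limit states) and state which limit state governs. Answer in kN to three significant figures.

283 kN (bolt shear governs)

Bolt shear: A_b = π·16²/4 = 201.1 mm²; R_n = 469 × 201.1 × 4 × 1 / 1000 = 377.2 kN → 0.75 × 377.2 = 283 kN.
Bearing (1.2 l_c t F_u ≤ 2.4 d t F_u): upper limit = 2.4·16·8·470 / 1000 = 144.4 kN.
  Edge l_c = 40 − 18/2 = 31 → r_n = 139.9 kN; interior l_c = 60 − 18 = 42 → r_n = 144.4 kN.
  R_n,bearing = 2·139.9 + 2·144.4 = 568.5 kN → 0.75 × 568.5 = 426 kN.
Bolt shear governs: 283 kN.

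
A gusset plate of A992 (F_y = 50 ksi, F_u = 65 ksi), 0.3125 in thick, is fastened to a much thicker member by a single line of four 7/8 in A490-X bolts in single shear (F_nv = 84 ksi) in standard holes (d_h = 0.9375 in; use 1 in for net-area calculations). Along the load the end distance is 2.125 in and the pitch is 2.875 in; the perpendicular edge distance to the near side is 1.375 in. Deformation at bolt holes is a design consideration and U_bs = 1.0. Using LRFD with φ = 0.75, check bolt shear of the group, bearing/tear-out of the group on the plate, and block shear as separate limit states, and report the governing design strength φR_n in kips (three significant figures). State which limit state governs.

Bolt shear: A_b = π·0.875²/4 = 0.6013 in²; R_n = 84 × 0.6013 × 4 × 1 = 202 kips → 0.75 × 202 = 152 kips.
Bearing: edge l_c = 1.656, r_n = 40.37 kips; interior l_c = 1.938, r_n = 42.66 kips; R_n = 40.37 + 3·42.66 = 168.3 kips → 126 kips.
Block shear: A_gv = 3.359, A_nv = 2.266, A_nt = 0.2734 in²; R_n = min(0.6F_uA_nv, 0.6F_yA_gv) + U_bs·F_u·A_nt = 106.1 kips → 79.6 kips.
Block shear governs: 79.6 kips.

79.6 kips (block shear governs)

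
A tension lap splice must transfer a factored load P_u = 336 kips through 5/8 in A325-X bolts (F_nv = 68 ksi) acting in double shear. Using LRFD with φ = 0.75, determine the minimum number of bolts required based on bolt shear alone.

11 bolts

A_b = π·0.625²/4 = 0.3068 in².
Per-bolt design strength φR_n = 0.75 × 68 × 0.3068 × 2 = 31.29 kips.
n ≥ 336 / 31.29 = 10.74 → use 11 bolts.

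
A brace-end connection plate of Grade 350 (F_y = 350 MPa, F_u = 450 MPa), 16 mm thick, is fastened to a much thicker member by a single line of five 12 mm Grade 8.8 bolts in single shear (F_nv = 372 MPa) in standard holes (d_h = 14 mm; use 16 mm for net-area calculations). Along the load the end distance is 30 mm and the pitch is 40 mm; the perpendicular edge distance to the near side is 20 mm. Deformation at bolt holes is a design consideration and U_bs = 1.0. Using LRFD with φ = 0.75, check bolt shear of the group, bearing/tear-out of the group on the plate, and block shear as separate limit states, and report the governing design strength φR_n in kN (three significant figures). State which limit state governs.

Bolt shear: A_b = π·12²/4 = 113.1 mm²; R_n = 372 × 113.1 × 5 × 1 / 1000 = 210.4 kN → 0.75 × 210.4 = 158 kN.
Bearing: edge l_c = 23, r_n = 198.7 kN; interior l_c = 26, r_n = 207.4 kN; R_n = 198.7 + 4·207.4 = 1028 kN → 771 kN.
Block shear: A_gv = 3040, A_nv = 1888, A_nt = 192 mm²; R_n = min(0.6F_uA_nv, 0.6F_yA_gv) + U_bs·F_u·A_nt = 596.2 kN → 447 kN.
Bolt shear governs: 158 kN.

158 kN (bolt shear governs)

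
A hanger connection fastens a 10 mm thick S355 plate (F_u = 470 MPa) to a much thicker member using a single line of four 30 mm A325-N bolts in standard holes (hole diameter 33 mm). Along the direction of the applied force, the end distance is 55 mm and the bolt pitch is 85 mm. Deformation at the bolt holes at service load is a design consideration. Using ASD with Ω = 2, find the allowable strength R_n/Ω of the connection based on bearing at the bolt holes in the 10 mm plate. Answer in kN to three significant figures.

Per bolt r_n = 1.2 l_c t F_u ≤ 2.4 d t F_u; upper limit = 2.4 × 30 × 10 × 470 / 1000 = 338.4 kN.
Edge bolt: l_c = 55 − 33/2 = 38.5 mm → 1.2 × 38.5 × 10 × 470 / 1000 = 217.1 → r_n = 217.1 kN.
Interior bolts: l_c = 85 − 33 = 52 mm → 1.2 × 52 × 10 × 470 / 1000 = 293.3 → r_n = 293.3 kN.
R_n = 1 × 217.1 + 3 × 293.3 = 1097 kN.
Allowable strength R_n/Ω = 1097 / 2 = 548 kN.

548 kN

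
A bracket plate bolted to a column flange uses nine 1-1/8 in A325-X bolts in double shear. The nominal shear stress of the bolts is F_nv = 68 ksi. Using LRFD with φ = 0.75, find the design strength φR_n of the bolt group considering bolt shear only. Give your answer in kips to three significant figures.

A_b = π × 1.125² / 4 = 0.994 in².
R_n = F_nv · A_b · n · n_s = 68 × 0.994 × 9 × 2 = 1217 kips.
Design strength φR_n = 0.75 × 1217 = 913 kips.

913 kips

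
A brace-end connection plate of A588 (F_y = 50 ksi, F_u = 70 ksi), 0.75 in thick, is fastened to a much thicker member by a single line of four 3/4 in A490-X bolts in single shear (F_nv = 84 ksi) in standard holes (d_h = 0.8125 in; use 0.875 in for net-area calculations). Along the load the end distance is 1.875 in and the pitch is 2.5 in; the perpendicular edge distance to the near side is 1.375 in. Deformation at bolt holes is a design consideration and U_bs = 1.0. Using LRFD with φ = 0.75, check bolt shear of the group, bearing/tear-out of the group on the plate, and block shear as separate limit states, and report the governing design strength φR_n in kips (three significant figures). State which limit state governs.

111 kips (bolt shear governs)

Bolt shear: A_b = π·0.75²/4 = 0.4418 in²; R_n = 84 × 0.4418 × 4 × 1 = 148.4 kips → 0.75 × 148.4 = 111 kips.
Bearing: edge l_c = 1.469, r_n = 92.53 kips; interior l_c = 1.688, r_n = 94.5 kips; R_n = 92.53 + 3·94.5 = 376 kips → 282 kips.
Block shear: A_gv = 7.031, A_nv = 4.734, A_nt = 0.7031 in²; R_n = min(0.6F_uA_nv, 0.6F_yA_gv) + U_bs·F_u·A_nt = 248.1 kips → 186 kips.
Bolt shear governs: 111 kips.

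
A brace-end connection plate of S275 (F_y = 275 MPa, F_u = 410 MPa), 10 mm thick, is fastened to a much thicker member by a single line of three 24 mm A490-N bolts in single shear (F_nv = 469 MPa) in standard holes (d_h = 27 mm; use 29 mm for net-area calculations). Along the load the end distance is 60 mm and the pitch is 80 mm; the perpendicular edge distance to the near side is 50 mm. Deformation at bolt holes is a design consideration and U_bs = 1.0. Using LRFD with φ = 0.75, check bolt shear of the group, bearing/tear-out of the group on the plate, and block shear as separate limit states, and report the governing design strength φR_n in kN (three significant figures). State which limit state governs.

381 kN (block shear governs)

Bolt shear: A_b = π·24²/4 = 452.4 mm²; R_n = 469 × 452.4 × 3 × 1 / 1000 = 636.5 kN → 0.75 × 636.5 = 477 kN.
Bearing: edge l_c = 46.5, r_n = 228.8 kN; interior l_c = 53, r_n = 236.2 kN; R_n = 228.8 + 2·236.2 = 701.1 kN → 526 kN.
Block shear: A_gv = 2200, A_nv = 1475, A_nt = 355 mm²; R_n = min(0.6F_uA_nv, 0.6F_yA_gv) + U_bs·F_u·A_nt = 508.4 kN → 381 kN.
Block shear governs: 381 kN.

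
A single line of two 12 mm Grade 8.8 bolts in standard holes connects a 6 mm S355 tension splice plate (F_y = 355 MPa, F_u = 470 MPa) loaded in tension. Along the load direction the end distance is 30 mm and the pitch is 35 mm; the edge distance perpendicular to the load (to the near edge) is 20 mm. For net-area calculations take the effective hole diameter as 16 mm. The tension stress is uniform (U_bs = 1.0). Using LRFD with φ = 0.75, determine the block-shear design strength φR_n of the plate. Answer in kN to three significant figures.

77.4 kN

Shear plane L_v = 30 + 1·35 = 65 mm; A_gv = 65 × 6 = 390 mm².
A_nv = (65 − 1.5·16) × 6 = 246 mm².
A_nt = (20 − 0.5·16) × 6 = 72 mm².
0.6 F_u A_nv = 69.37 kN; 0.6 F_y A_gv = 83.07 kN → shear rupture governs the shear term.
R_n = 69.37 + 1.0 × 470 × 72 / 1000 = 103.2 kN.
Design strength φR_n = 0.75 × 103.2 = 77.4 kN.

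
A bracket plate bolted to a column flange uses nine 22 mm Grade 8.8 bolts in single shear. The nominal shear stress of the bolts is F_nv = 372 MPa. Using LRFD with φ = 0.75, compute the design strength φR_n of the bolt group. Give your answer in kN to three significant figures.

955 kN

A_b = π × 22² / 4 = 380.1 mm².
R_n = F_nv · A_b · n · n_s = 372 × 380.1 × 9 × 1 / 1000 = 1273 kN.
Design strength φR_n = 0.75 × 1273 = 955 kN.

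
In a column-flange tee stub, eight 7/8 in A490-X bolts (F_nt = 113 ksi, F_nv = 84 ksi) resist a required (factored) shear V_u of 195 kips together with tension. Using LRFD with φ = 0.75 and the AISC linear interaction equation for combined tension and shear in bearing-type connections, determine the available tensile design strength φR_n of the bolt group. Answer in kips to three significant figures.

268 kips

A_b = π·0.875²/4 = 0.6013 in²; f_rv = 195 / (8 × 0.6013) = 40.54 ksi.
F'_nt = 1.3 F_nt − (F_nt / φF_nv) f_rv = 1.3·113 − (113/(0.75·84))·40.54 = 74.19 ksi, capped at F_nt → F'_nt = 74.19 ksi.
R_n = F'_nt · A_b · n = 74.19 × 0.6013 × 8 = 356.9 kips.
Design strength φR_n = 0.75 × 356.9 = 268 kips.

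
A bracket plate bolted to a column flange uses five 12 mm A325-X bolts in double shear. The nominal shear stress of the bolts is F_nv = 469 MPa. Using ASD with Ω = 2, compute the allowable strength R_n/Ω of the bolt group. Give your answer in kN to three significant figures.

265 kN

A_b = π × 12² / 4 = 113.1 mm².
R_n = F_nv · A_b · n · n_s = 469 × 113.1 × 5 × 2 / 1000 = 530.4 kN.
Allowable strength R_n/Ω = 530.4 / 2 = 265 kN.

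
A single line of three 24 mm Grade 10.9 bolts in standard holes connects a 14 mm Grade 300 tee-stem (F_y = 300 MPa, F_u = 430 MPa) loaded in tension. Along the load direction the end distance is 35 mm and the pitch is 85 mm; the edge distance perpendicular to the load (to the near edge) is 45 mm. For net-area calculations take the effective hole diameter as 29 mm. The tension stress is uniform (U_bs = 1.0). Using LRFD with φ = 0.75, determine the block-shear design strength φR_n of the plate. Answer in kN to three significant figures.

Shear plane L_v = 35 + 2·85 = 205 mm; A_gv = 205 × 14 = 2870 mm².
A_nv = (205 − 2.5·29) × 14 = 1855 mm².
A_nt = (45 − 0.5·29) × 14 = 427 mm².
0.6 F_u A_nv = 478.6 kN; 0.6 F_y A_gv = 516.6 kN → shear rupture governs the shear term.
R_n = 478.6 + 1.0 × 430 × 427 / 1000 = 662.2 kN.
Design strength φR_n = 0.75 × 662.2 = 497 kN.

497 kN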